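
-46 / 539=-0.09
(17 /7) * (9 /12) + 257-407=-4149 /28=-148.18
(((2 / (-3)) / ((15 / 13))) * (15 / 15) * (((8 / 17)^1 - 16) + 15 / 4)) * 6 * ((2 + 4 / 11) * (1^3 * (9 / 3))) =289.56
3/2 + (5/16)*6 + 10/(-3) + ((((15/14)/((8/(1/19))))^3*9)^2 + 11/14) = 230492349566251901651/278580681486800781312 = 0.83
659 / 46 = 14.33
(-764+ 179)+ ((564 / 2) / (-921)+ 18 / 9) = -583.31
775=775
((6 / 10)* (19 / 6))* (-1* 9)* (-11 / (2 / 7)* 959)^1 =12627153 / 20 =631357.65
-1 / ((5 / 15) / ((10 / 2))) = -15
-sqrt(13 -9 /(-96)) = -sqrt(838) /8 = -3.62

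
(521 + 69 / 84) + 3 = 14695 / 28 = 524.82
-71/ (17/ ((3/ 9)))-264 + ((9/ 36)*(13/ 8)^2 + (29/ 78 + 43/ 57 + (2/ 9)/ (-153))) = -22952407505/ 87070464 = -263.61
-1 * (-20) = 20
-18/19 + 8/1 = 134/19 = 7.05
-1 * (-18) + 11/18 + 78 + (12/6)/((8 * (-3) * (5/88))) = 95.14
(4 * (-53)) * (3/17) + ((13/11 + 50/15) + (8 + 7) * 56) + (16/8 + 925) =972832/561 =1734.10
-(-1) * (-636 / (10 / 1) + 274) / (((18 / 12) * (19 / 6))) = 4208 / 95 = 44.29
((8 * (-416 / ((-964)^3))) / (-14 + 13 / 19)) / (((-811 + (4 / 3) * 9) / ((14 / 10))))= 6916 / 14147784387935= 0.00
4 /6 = 2 /3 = 0.67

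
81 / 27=3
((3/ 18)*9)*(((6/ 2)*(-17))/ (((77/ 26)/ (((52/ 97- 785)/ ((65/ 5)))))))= 11642229/ 7469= 1558.74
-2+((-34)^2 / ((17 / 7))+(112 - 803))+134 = -83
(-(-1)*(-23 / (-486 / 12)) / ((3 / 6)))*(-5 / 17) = -460 / 1377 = -0.33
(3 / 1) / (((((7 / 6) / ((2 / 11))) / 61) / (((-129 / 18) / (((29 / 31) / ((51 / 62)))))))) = -401319 / 2233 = -179.72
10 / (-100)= -1 / 10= -0.10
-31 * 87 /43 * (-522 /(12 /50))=136418.02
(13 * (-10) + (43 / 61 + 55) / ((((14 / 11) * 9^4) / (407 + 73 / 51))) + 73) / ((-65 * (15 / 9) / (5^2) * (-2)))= -6.26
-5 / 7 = -0.71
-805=-805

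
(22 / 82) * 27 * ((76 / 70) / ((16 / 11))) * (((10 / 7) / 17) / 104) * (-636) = -9869607 / 3551912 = -2.78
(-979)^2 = 958441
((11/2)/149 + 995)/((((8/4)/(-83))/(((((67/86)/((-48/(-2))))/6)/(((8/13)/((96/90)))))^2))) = -18671098000763/5141509862400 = -3.63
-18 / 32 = -9 / 16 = -0.56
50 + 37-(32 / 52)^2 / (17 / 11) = 249247 / 2873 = 86.75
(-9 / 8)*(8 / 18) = -1 / 2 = -0.50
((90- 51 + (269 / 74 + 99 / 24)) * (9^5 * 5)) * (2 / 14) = 4086486045 / 2072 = 1972242.30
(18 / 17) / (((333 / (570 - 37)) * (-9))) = -1066 / 5661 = -0.19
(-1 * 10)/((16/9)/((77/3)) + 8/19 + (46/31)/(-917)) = -17823729/871043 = -20.46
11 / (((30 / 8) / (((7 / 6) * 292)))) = 44968 / 45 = 999.29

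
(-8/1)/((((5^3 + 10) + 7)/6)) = -24/71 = -0.34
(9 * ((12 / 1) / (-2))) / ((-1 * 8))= 27 / 4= 6.75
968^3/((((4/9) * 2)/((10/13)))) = 10204191360/13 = 784937796.92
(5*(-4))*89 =-1780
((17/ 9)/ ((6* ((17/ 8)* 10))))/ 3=2/ 405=0.00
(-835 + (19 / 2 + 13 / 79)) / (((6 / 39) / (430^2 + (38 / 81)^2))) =-514136467808054 / 518319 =-991930582.92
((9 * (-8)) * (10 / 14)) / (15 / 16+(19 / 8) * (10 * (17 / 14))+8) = -5760 / 4231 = -1.36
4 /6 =2 /3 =0.67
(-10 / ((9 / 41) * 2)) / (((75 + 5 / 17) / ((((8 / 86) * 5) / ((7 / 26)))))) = -45305 / 86688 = -0.52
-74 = -74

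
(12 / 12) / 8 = 1 / 8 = 0.12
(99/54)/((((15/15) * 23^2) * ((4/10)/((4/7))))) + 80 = 888775/11109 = 80.00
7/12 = 0.58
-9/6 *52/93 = -26/31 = -0.84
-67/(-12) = 67/12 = 5.58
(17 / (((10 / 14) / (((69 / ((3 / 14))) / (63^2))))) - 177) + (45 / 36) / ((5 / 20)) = -68878 / 405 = -170.07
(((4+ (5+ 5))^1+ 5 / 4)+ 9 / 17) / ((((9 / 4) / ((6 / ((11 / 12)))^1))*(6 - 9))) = -8584 / 561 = -15.30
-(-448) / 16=28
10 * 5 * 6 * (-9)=-2700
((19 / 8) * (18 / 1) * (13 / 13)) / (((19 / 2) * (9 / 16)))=8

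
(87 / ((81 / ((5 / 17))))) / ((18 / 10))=725 / 4131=0.18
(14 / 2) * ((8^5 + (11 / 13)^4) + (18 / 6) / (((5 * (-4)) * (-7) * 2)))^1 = 229379.66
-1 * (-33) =33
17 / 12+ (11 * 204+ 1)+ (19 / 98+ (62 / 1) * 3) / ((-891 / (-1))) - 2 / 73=28640595923 / 12748428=2246.60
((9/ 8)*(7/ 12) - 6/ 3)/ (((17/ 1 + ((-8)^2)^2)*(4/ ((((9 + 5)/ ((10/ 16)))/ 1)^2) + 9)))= -4214/ 116188137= -0.00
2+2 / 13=28 / 13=2.15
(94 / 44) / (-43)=-0.05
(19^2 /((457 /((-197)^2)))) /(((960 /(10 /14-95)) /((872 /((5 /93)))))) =-1562218533843 /31990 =-48834589.99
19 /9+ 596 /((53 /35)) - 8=184931 /477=387.70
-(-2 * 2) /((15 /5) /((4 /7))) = 16 /21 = 0.76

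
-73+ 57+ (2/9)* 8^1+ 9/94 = -11951/846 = -14.13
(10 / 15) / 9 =2 / 27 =0.07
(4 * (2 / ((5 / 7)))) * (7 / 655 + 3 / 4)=27902 / 3275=8.52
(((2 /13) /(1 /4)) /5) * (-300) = -480 /13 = -36.92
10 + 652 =662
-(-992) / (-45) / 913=-992 / 41085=-0.02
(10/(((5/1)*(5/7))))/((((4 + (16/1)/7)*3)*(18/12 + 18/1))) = 49/6435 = 0.01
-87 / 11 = -7.91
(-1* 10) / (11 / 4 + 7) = -40 / 39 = -1.03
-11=-11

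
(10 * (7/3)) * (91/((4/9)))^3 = 6409121355/32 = 200285042.34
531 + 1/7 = 3718/7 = 531.14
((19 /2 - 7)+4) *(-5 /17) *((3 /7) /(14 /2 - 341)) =195 /79492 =0.00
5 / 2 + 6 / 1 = 17 / 2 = 8.50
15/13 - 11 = -128/13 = -9.85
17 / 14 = 1.21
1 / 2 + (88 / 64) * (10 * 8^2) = 880.50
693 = 693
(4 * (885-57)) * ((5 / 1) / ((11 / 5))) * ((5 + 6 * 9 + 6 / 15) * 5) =2235600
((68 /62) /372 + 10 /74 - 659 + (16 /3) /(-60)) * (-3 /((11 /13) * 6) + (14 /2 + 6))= -191894269931 /23467620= -8176.98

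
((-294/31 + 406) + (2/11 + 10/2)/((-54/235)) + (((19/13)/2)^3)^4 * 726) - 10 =55763310143212868590991/146435733997351299072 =380.80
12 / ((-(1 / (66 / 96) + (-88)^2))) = -11 / 7100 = -0.00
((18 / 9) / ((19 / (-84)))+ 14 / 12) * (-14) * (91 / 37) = 557375 / 2109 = 264.28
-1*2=-2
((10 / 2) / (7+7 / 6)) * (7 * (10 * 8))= 2400 / 7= 342.86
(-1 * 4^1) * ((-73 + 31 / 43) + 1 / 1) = 12260 / 43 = 285.12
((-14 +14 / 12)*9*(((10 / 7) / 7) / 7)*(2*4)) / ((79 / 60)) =-79200 / 3871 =-20.46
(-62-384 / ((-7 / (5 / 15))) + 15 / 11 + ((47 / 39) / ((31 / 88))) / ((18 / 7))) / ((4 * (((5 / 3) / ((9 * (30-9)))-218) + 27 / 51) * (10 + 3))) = 1752782739 / 483187814824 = 0.00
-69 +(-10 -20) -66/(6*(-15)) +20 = -1174/15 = -78.27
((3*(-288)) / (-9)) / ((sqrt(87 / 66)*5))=96*sqrt(638) / 145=16.72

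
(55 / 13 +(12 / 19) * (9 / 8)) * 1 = 2441 / 494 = 4.94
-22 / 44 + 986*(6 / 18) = 328.17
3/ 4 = 0.75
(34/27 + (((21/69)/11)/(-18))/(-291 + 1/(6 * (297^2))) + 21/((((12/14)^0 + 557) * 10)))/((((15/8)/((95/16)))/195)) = 18499089371983259/23719220705304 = 779.92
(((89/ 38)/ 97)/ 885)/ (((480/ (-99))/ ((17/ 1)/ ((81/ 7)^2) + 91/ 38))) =-123100439/ 8675229237120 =-0.00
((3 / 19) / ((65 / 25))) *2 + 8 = 2006 / 247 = 8.12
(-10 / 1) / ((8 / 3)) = -15 / 4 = -3.75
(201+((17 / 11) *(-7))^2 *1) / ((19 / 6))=230892 / 2299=100.43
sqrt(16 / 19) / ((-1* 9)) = -4* sqrt(19) / 171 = -0.10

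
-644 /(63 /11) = -1012 /9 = -112.44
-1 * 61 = -61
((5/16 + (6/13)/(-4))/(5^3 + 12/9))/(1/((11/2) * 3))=4059/157664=0.03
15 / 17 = 0.88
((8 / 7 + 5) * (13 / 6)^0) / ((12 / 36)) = 129 / 7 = 18.43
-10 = -10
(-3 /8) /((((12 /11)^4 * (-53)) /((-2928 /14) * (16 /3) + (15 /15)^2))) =-114214441 /20514816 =-5.57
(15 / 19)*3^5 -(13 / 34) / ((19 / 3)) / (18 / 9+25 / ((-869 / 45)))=75935199 / 395998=191.76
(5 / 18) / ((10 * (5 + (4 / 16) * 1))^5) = 16 / 22973068125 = 0.00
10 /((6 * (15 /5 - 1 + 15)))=5 /51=0.10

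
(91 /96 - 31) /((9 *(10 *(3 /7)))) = -4039 /5184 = -0.78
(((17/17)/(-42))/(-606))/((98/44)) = 11/623574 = 0.00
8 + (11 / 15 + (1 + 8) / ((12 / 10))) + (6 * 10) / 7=5209 / 210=24.80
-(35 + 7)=-42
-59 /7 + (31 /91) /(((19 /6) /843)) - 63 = 19.26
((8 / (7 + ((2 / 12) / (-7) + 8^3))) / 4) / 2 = 42 / 21797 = 0.00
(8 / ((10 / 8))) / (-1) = -32 / 5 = -6.40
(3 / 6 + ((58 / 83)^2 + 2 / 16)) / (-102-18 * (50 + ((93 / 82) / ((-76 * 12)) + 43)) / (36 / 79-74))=-0.01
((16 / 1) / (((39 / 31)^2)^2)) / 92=3694084 / 53209143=0.07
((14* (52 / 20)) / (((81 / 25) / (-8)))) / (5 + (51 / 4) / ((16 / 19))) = -465920 / 104409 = -4.46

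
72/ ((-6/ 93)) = -1116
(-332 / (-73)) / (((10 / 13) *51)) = 2158 / 18615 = 0.12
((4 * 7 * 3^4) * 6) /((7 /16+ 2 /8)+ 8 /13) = 2830464 /271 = 10444.52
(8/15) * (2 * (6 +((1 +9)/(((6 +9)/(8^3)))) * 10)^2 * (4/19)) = 2625536.10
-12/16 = -3/4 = -0.75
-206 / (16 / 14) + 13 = -669 / 4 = -167.25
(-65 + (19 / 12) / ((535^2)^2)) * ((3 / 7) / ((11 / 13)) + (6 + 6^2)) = -905406808920023 / 327699002500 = -2762.92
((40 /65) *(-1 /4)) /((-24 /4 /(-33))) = -11 /13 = -0.85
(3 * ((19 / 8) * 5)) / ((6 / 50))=2375 / 8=296.88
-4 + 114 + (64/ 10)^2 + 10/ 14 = 26543/ 175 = 151.67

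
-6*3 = -18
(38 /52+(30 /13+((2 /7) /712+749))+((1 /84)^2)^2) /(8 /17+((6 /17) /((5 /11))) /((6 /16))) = 3682219833973865 /12442402732032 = 295.94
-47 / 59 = -0.80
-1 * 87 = -87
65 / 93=0.70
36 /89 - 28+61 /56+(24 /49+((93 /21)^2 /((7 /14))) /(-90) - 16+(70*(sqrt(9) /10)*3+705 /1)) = 162725849 /224280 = 725.55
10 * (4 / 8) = 5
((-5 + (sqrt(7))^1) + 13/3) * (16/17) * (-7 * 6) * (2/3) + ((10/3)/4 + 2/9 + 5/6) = 2977/153 - 448 * sqrt(7)/17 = -50.27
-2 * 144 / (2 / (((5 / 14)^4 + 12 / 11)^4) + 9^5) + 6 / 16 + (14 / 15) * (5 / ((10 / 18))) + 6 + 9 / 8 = 15.90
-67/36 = -1.86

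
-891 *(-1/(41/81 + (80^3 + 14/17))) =1226907/705025831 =0.00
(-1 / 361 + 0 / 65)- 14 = -5055 / 361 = -14.00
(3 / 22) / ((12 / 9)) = 9 / 88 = 0.10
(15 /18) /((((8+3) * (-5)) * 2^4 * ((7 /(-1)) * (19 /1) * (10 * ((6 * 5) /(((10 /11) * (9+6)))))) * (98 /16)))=1 /18925368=0.00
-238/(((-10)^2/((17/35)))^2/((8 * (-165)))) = 162129/21875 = 7.41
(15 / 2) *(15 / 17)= 225 / 34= 6.62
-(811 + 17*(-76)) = 481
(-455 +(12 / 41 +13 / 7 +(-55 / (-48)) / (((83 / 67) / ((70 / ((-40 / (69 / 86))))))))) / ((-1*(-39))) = -19847938057 / 1704440192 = -11.64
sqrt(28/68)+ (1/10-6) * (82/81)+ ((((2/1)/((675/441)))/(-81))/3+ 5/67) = -7208726/1221075+ sqrt(119)/17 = -5.26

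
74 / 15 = 4.93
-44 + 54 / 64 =-1381 / 32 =-43.16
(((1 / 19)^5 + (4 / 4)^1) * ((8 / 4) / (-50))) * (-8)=792352 / 2476099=0.32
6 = 6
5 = 5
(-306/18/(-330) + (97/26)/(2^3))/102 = 17773/3500640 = 0.01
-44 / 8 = -5.50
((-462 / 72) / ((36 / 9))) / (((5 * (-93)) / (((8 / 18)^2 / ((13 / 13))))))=0.00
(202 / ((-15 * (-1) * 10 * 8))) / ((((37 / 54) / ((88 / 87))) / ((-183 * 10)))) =-2439756 / 5365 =-454.75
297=297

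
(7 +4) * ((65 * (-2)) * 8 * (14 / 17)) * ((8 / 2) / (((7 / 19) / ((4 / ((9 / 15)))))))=-34777600 / 51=-681913.73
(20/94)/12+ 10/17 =2905/4794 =0.61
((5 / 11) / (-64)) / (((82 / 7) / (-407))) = 1295 / 5248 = 0.25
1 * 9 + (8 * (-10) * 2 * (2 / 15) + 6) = -19 / 3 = -6.33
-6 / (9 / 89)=-178 / 3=-59.33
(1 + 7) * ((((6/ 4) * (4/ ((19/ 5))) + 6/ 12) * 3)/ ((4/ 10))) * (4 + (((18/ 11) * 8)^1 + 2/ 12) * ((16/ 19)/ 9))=23361880/ 35739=653.68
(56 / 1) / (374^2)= 14 / 34969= 0.00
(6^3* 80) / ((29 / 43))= 743040 / 29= 25622.07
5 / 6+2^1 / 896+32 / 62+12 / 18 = 28031 / 13888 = 2.02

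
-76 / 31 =-2.45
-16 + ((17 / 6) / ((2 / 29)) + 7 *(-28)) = -2051 / 12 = -170.92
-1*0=0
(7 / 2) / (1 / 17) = 119 / 2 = 59.50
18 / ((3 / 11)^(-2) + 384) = 162 / 3577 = 0.05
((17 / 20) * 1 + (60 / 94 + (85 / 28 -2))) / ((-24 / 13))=-2249 / 1645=-1.37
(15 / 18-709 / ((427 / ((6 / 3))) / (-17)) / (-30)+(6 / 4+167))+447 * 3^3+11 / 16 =418020669 / 34160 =12237.14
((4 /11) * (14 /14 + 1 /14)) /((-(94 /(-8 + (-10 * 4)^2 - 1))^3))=-60409021065 /31977484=-1889.11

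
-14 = -14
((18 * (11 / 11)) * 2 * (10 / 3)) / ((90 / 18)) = 24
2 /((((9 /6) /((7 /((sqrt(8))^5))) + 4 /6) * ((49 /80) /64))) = -15360 /165839 + 4423680 * sqrt(2) /1160873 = 5.30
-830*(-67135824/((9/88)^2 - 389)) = -86303370295296/602467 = -143249954.43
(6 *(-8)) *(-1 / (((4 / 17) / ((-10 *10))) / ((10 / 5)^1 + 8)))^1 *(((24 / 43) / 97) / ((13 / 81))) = -396576000 / 54223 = -7313.80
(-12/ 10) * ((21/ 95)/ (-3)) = 42/ 475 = 0.09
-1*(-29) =29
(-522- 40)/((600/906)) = -42431/50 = -848.62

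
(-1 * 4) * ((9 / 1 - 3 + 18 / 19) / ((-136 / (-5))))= -330 / 323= -1.02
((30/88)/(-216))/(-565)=0.00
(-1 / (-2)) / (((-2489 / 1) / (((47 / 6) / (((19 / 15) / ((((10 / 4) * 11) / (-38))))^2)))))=-10663125 / 20759614016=-0.00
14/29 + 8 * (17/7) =4042/203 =19.91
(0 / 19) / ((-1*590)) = 0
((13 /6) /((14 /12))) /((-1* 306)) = -13 /2142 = -0.01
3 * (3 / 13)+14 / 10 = 136 / 65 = 2.09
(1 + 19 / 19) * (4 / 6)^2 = 8 / 9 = 0.89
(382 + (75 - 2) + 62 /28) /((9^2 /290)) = 928145 /567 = 1636.94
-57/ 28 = -2.04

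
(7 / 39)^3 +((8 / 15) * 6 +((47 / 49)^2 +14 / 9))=4045844144 / 712124595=5.68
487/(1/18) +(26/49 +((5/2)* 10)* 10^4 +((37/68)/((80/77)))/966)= 258766.53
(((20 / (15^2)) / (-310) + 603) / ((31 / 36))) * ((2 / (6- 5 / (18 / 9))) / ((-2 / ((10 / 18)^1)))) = -33647384 / 302715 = -111.15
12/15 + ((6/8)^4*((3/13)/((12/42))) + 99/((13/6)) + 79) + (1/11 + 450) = 210803059/366080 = 575.84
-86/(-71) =1.21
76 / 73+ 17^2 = 21173 / 73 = 290.04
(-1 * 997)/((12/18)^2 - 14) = 8973/122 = 73.55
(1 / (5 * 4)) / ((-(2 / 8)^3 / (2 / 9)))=-32 / 45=-0.71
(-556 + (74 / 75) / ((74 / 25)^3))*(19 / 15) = -173533517 / 246420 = -704.22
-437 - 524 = -961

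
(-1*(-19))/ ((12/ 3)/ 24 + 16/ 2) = 2.33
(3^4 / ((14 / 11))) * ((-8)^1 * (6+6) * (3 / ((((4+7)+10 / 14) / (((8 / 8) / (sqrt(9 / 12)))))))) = -42768 * sqrt(3) / 41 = -1806.74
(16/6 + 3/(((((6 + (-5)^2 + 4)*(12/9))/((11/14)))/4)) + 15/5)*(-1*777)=-319199/70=-4559.99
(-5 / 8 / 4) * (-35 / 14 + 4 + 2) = -35 / 64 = -0.55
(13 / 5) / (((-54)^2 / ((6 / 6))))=13 / 14580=0.00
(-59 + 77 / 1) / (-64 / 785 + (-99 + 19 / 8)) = -37680 / 202439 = -0.19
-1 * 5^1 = -5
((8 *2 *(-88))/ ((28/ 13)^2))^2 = 221176384/ 2401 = 92118.44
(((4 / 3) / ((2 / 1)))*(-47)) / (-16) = 47 / 24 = 1.96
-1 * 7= -7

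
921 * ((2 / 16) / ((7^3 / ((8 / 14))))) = 921 / 4802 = 0.19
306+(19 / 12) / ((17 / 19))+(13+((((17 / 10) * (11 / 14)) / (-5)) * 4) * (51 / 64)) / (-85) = 51681283 / 168000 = 307.63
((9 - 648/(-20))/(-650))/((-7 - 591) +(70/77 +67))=2277/18950750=0.00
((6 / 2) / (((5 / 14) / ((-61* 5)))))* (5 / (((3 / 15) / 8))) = -512400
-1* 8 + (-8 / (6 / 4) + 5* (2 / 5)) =-34 / 3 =-11.33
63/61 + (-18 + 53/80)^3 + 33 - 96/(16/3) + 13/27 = -4380710854141/843264000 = -5194.95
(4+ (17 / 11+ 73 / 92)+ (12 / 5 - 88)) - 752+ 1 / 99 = -3441379 / 4140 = -831.25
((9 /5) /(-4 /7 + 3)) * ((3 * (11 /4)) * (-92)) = -47817 /85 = -562.55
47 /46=1.02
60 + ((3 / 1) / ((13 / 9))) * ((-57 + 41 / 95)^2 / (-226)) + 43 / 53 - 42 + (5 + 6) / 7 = -44389942496 / 4918615975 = -9.02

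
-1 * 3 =-3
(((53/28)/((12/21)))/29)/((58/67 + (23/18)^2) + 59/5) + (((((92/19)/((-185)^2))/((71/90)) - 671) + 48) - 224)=-1407989769921058633/1662341614912060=-846.99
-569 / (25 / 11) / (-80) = 6259 / 2000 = 3.13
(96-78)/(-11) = -18/11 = -1.64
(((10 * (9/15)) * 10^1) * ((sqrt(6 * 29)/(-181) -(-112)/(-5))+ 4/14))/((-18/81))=270 * sqrt(174)/181+ 41796/7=5990.53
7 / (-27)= -7 / 27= -0.26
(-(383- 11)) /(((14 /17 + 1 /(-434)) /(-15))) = 41169240 /6059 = 6794.73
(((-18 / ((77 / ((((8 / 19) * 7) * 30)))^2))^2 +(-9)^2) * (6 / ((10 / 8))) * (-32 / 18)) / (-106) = 26229432547008 / 505627886665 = 51.87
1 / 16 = 0.06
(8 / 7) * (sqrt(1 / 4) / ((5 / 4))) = 16 / 35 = 0.46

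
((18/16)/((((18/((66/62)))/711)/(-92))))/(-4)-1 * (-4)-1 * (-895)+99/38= 1989.61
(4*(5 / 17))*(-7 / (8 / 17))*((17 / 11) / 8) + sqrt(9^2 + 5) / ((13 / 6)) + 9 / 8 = -397 / 176 + 6*sqrt(86) / 13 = 2.02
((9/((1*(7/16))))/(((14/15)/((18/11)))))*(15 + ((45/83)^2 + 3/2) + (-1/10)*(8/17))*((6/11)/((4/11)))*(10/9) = 63545416920/63123907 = 1006.68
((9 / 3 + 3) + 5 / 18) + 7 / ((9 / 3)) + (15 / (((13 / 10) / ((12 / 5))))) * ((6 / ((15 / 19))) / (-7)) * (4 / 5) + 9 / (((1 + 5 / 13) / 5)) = 69854 / 4095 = 17.06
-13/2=-6.50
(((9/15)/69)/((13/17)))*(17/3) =289/4485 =0.06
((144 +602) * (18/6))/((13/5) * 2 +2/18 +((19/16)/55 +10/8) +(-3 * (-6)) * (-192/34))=-60264864/2559893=-23.54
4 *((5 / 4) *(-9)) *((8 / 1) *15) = -5400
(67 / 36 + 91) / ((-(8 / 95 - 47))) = 317585 / 160452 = 1.98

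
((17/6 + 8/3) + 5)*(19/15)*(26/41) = 1729/205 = 8.43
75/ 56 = 1.34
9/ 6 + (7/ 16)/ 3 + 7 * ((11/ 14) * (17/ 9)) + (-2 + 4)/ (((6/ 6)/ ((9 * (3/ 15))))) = 11257/ 720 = 15.63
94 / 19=4.95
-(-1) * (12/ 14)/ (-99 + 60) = -2/ 91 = -0.02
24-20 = 4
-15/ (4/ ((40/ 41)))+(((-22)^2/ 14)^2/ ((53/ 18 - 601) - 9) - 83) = -1945578151/ 21952343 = -88.63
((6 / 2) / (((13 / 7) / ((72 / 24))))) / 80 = 63 / 1040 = 0.06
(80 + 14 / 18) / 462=727 / 4158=0.17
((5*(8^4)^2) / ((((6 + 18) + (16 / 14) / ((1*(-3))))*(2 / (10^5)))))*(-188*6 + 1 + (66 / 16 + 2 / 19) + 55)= -111683862528000000 / 589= -189616065412563.67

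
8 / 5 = 1.60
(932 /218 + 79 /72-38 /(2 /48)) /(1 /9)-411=-7473605 /872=-8570.65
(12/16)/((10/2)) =3/20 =0.15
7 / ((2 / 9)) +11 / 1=85 / 2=42.50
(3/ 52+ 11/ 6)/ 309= 295/ 48204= 0.01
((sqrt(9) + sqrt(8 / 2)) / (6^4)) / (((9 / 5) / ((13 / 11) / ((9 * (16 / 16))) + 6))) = 15175 / 1154736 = 0.01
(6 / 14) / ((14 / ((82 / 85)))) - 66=-274767 / 4165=-65.97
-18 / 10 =-1.80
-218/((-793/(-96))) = -20928/793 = -26.39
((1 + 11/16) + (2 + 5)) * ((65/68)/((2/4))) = 9035/544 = 16.61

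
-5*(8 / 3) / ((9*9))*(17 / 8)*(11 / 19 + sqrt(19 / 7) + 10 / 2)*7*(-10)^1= 850*sqrt(133) / 243 + 630700 / 4617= 176.94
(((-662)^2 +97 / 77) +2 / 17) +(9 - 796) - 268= 572282204 / 1309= 437190.38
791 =791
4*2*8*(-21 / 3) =-448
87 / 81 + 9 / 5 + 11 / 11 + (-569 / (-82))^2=47224387 / 907740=52.02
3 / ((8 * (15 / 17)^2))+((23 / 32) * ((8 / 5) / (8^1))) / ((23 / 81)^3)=8583139 / 1269600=6.76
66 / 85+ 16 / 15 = 94 / 51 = 1.84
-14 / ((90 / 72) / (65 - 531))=26096 / 5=5219.20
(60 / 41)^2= 3600 / 1681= 2.14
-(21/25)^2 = -441/625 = -0.71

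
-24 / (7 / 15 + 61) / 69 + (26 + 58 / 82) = 11607825 / 434723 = 26.70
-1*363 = -363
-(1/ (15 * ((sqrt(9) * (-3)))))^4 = -1/ 332150625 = -0.00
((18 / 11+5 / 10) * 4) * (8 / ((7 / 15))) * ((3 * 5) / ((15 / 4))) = 45120 / 77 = 585.97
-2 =-2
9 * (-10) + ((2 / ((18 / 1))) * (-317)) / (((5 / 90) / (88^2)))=-4909786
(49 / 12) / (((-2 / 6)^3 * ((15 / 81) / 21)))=-250047 / 20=-12502.35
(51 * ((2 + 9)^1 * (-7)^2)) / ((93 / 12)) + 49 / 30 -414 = 2915179 / 930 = 3134.60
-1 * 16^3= -4096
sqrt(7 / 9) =sqrt(7) / 3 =0.88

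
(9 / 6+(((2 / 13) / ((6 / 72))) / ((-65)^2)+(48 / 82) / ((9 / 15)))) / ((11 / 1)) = 11151743 / 49542350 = 0.23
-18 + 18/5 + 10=-22/5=-4.40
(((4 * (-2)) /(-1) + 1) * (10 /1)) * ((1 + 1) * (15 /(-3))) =-900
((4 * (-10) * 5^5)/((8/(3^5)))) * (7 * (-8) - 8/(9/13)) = 256500000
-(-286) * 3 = 858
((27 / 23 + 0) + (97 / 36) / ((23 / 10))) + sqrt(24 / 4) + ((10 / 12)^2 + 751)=sqrt(6) + 208115 / 276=756.49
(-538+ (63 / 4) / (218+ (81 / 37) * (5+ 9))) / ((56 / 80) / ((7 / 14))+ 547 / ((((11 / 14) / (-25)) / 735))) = 217756759 / 5178339033280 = 0.00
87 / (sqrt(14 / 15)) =87*sqrt(210) / 14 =90.05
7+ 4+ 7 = 18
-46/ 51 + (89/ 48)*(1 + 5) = 10.22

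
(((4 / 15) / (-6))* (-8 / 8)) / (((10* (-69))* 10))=-1 / 155250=-0.00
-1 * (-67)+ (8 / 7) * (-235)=-1411 / 7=-201.57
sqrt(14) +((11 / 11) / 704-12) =-8447 / 704 +sqrt(14) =-8.26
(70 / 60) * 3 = 7 / 2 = 3.50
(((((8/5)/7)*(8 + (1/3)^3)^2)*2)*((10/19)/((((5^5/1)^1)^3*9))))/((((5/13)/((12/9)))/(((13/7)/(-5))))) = -20788352/285321807861328125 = -0.00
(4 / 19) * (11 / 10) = 0.23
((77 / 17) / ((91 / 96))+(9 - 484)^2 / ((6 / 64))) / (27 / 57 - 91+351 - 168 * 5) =-4152.83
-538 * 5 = -2690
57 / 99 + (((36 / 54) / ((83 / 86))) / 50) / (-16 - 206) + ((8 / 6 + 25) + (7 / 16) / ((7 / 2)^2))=5734388281 / 212820300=26.94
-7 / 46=-0.15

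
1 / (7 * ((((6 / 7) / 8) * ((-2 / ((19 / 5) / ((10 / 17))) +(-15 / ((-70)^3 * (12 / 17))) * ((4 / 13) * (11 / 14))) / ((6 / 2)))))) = -16130878400 / 1248459599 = -12.92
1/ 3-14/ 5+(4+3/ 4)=137/ 60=2.28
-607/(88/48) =-331.09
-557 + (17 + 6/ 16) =-4317/ 8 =-539.62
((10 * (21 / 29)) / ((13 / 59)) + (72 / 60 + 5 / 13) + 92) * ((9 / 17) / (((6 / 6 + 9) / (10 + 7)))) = 2145213 / 18850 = 113.80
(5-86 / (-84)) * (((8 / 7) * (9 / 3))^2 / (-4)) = -17.70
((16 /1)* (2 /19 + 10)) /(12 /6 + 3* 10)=96 /19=5.05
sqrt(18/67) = 0.52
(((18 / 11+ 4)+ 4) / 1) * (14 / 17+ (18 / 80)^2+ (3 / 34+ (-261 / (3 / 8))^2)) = 4668018.00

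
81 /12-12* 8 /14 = -0.11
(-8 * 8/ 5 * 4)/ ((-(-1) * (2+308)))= -128/ 775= -0.17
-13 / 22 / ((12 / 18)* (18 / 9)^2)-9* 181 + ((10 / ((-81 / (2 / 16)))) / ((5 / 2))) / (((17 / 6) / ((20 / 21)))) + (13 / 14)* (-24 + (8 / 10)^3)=-350114957693 / 212058000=-1651.03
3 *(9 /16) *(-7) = -189 /16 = -11.81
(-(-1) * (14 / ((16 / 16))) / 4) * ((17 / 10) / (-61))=-119 / 1220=-0.10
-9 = -9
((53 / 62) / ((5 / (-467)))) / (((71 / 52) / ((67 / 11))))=-43116242 / 121055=-356.17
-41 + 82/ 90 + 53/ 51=-29873/ 765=-39.05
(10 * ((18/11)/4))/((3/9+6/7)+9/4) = 3780/3179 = 1.19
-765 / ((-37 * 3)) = 255 / 37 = 6.89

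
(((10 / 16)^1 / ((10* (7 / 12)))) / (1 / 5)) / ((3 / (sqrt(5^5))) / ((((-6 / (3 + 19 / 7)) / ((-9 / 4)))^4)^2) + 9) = -23737807549715 / 2403725731602288 + 9380669484375* sqrt(5) / 801241910534096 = 0.02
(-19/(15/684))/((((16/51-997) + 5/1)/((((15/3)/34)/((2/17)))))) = 55233/50576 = 1.09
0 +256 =256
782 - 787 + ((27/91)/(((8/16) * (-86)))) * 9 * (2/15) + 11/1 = 117228/19565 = 5.99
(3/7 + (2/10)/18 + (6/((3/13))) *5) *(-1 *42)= -82177/15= -5478.47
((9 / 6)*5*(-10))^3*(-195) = 82265625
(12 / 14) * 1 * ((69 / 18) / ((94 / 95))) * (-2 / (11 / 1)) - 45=-45.60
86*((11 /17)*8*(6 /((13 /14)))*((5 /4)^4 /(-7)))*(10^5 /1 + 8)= -22173648750 /221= -100333252.26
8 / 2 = 4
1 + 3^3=28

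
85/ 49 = 1.73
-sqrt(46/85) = -sqrt(3910)/85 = -0.74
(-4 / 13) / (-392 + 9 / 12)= 16 / 20345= 0.00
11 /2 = 5.50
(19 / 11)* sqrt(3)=19* sqrt(3) / 11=2.99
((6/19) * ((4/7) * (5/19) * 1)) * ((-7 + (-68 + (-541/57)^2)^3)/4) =3691179652720060/28889040732741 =127.77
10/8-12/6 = -3/4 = -0.75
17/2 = 8.50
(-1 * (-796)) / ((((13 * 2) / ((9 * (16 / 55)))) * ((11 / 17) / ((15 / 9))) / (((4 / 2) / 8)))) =81192 / 1573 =51.62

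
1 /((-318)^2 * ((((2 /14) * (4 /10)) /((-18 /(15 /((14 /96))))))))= -0.00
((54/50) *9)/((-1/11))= -2673/25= -106.92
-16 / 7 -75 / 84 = -89 / 28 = -3.18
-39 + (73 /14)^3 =282001 /2744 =102.77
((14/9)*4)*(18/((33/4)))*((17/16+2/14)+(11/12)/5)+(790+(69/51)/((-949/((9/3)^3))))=6459055411/7985835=808.81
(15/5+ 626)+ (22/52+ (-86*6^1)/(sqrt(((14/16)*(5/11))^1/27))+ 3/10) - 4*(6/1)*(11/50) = 202944/325 - 3096*sqrt(2310)/35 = -3627.02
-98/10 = -49/5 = -9.80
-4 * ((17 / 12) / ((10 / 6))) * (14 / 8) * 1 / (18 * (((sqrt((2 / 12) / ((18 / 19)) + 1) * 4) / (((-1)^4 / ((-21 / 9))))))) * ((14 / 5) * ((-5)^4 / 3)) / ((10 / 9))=1785 * sqrt(381) / 2032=17.15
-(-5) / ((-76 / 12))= -15 / 19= -0.79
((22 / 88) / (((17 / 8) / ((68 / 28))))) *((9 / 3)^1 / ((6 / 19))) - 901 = -6288 / 7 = -898.29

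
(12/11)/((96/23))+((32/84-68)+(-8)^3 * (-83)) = 78408131/1848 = 42428.64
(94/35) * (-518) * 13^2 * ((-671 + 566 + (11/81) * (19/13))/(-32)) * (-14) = 4365931661/405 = 10780078.18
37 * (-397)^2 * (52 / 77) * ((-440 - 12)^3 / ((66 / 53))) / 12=-185518518834834848 / 7623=-24336680943832.46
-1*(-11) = 11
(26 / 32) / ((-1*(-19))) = 13 / 304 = 0.04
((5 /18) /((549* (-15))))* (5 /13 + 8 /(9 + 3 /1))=-41 /1156194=-0.00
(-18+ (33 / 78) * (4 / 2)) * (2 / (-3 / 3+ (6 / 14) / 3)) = 1561 / 39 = 40.03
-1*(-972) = 972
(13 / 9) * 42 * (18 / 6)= 182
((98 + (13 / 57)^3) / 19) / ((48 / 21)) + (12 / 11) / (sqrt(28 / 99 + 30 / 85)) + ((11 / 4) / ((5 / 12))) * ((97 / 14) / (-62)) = 18 * sqrt(200090) / 5885 + 92804675777 / 61084059120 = 2.89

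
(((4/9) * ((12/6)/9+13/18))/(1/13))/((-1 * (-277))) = 442/22437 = 0.02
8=8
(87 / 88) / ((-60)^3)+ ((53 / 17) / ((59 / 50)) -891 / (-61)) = 6686524753693 / 387655488000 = 17.25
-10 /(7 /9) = -90 /7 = -12.86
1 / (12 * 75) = 0.00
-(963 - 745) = -218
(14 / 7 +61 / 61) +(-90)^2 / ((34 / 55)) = 222801 / 17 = 13105.94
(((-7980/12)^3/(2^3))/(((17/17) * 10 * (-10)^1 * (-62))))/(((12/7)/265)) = -21820708175/23808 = -916528.40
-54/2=-27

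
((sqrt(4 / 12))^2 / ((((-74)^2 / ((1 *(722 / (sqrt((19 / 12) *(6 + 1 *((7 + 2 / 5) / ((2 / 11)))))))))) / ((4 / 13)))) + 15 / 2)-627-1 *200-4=-1647 / 2 + 76 *sqrt(266190) / 24933597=-823.50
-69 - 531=-600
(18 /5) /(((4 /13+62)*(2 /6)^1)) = 13 /75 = 0.17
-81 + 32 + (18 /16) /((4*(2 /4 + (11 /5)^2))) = -69701 /1424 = -48.95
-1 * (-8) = 8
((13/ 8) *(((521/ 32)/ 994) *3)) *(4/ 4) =20319/ 254464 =0.08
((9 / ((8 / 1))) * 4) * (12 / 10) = 27 / 5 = 5.40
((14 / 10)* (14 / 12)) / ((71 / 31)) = 1519 / 2130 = 0.71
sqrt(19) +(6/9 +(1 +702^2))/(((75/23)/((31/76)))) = sqrt(19) +1054111321/17100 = 61648.30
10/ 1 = 10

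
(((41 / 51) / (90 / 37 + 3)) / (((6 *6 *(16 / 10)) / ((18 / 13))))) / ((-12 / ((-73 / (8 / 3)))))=553705 / 68230656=0.01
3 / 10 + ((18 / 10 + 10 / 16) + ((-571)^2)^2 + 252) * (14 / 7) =4252109357423 / 20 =212605467871.15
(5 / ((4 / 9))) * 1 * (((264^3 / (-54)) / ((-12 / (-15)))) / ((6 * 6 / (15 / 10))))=-199650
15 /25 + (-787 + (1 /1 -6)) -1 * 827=-8092 /5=-1618.40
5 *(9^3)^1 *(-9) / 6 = -10935 / 2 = -5467.50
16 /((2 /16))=128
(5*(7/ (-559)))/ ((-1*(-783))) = -35/ 437697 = -0.00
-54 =-54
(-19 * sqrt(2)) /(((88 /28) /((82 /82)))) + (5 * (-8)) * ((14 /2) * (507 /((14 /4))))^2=-41127840- 133 * sqrt(2) /22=-41127848.55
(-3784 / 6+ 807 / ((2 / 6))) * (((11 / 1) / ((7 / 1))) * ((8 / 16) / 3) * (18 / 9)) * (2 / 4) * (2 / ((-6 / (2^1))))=-59081 / 189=-312.60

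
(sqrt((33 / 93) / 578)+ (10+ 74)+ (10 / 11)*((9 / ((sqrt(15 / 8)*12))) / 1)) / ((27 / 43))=134.61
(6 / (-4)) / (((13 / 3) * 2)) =-9 / 52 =-0.17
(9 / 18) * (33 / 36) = 11 / 24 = 0.46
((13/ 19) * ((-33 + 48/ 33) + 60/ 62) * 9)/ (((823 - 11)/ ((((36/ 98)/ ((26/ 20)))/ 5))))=-844587/ 64446613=-0.01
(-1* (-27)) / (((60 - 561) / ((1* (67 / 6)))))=-201 / 334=-0.60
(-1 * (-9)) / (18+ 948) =3 / 322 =0.01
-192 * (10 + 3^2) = -3648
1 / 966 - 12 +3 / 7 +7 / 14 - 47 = -28048 / 483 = -58.07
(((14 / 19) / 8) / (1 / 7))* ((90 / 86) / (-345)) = -147 / 75164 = -0.00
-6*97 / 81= -194 / 27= -7.19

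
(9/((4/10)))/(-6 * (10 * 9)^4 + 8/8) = -45/787319998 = -0.00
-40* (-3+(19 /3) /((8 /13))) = -875 /3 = -291.67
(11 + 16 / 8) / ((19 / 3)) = 39 / 19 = 2.05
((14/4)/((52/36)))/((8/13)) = 63/16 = 3.94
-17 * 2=-34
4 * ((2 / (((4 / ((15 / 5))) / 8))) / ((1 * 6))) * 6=48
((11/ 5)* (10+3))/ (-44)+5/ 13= -69/ 260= -0.27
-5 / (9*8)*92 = -115 / 18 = -6.39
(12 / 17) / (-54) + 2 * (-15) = -4592 / 153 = -30.01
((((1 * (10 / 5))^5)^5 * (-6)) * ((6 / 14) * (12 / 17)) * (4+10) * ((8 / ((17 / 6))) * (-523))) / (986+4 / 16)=485193865494528 / 380035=1276708370.27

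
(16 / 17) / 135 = 16 / 2295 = 0.01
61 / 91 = 0.67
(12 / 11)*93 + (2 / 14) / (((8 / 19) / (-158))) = 14737 / 308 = 47.85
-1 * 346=-346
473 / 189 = 2.50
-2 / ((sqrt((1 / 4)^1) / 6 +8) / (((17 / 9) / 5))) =-136 / 1455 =-0.09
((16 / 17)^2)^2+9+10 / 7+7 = 10648314 / 584647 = 18.21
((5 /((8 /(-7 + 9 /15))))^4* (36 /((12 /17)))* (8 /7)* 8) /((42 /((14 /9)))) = 278528 /63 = 4421.08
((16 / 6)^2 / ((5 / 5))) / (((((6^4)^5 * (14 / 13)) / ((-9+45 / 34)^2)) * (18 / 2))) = 10933 / 924551065530925056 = 0.00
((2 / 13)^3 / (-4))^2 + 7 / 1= 33787667 / 4826809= 7.00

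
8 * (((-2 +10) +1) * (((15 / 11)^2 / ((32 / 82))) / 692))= 83025 / 167464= 0.50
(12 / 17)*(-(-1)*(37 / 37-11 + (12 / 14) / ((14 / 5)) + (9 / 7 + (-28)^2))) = 456048 / 833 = 547.48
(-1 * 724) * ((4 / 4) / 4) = -181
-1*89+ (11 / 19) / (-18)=-30449 / 342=-89.03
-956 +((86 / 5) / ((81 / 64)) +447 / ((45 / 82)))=-10358 / 81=-127.88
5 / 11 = 0.45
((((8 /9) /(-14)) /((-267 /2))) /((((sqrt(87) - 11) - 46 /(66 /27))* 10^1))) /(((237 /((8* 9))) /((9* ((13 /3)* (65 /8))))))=-2439008 /14330563107 - 81796* sqrt(87) /14330563107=-0.00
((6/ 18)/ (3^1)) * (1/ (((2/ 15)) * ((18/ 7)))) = 35/ 108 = 0.32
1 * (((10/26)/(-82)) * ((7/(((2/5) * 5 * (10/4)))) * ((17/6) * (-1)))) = 119/6396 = 0.02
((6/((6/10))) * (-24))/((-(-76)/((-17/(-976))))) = -255/4636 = -0.06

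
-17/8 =-2.12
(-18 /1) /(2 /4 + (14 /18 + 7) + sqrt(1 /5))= -241380 /110681 + 5832 * sqrt(5) /110681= -2.06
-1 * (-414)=414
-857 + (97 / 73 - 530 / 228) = -858.00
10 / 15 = 2 / 3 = 0.67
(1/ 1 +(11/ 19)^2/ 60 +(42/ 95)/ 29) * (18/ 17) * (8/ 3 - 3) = -128245/ 355946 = -0.36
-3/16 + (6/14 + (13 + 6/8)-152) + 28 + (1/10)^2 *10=-61549/560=-109.91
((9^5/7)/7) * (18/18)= 59049/49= 1205.08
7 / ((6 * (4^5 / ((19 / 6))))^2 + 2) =2527 / 1358955218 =0.00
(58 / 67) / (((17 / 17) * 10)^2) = 0.01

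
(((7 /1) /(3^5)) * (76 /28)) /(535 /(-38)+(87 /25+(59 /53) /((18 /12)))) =-956650 /120598551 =-0.01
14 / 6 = 7 / 3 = 2.33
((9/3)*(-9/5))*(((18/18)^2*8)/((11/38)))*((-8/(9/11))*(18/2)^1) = 65664/5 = 13132.80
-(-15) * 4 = 60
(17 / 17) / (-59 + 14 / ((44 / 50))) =-11 / 474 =-0.02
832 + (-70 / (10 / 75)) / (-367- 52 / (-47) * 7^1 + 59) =560279 / 672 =833.75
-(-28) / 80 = 7 / 20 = 0.35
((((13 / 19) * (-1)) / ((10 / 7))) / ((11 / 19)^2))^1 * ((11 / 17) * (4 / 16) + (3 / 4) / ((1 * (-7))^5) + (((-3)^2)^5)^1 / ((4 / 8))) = -168753.49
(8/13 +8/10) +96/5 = 268/13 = 20.62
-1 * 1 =-1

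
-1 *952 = -952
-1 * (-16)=16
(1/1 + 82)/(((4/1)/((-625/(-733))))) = 51875/2932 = 17.69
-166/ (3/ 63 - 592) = 3486/ 12431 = 0.28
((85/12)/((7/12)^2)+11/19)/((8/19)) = 19919/392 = 50.81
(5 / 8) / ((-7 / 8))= -5 / 7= -0.71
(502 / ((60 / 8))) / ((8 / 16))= 2008 / 15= 133.87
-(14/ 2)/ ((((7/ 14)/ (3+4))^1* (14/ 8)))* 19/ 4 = -266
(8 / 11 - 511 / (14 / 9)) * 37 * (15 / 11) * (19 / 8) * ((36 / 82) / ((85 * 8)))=-136871991 / 5397568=-25.36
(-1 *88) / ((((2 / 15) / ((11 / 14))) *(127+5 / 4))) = -4840 / 1197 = -4.04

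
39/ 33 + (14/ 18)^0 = 24/ 11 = 2.18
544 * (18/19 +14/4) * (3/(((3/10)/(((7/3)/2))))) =1608880/57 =28225.96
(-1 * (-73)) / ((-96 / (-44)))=803 / 24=33.46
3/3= 1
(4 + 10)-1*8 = 6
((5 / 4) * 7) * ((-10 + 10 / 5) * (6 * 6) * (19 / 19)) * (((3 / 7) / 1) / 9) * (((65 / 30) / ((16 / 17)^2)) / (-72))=18785 / 4608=4.08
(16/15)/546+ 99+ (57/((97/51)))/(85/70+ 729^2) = 15399270083419/155545024635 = 99.00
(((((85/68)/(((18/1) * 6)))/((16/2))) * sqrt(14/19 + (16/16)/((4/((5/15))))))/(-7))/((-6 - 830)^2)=-5 * sqrt(10659)/1927476891648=-0.00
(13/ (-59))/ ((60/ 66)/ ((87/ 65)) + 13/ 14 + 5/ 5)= -174174/ 2061401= -0.08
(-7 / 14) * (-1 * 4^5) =512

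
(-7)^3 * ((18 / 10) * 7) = -21609 / 5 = -4321.80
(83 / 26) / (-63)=-83 / 1638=-0.05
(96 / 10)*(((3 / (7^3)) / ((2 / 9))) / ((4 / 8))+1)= 10.36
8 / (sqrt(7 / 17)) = 8*sqrt(119) / 7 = 12.47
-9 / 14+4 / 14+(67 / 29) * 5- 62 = -20627 / 406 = -50.81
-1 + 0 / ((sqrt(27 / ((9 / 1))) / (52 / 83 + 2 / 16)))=-1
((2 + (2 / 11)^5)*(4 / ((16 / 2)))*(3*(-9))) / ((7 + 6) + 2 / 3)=-1.98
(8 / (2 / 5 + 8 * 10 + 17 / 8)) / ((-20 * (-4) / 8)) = 32 / 3301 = 0.01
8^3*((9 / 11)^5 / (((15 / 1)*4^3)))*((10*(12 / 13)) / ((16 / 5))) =1180980 / 2093663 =0.56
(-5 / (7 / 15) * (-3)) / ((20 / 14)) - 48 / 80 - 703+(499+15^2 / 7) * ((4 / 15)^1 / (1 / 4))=-4811 / 42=-114.55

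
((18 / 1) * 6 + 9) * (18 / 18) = 117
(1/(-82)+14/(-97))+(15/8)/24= -19955/254528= -0.08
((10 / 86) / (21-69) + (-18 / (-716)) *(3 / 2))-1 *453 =-167350531 / 369456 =-452.96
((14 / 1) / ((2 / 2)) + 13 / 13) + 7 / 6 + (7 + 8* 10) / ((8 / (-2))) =-67 / 12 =-5.58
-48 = -48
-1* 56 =-56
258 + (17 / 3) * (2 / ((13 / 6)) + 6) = 3864 / 13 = 297.23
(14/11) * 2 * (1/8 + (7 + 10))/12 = 959/264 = 3.63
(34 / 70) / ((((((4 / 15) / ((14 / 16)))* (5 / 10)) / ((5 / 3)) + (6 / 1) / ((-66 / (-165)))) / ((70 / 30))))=0.08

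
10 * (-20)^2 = 4000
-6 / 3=-2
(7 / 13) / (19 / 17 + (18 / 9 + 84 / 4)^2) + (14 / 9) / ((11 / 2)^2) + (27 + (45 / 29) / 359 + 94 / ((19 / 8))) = 560562742664741 / 8412347567052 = 66.64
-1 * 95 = -95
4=4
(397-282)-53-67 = -5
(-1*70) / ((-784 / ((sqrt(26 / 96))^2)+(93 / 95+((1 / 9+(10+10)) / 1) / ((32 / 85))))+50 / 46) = 572644800 / 23227153619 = 0.02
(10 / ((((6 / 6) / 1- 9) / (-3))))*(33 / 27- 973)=-21865 / 6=-3644.17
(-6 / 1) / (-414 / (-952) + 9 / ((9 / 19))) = -2856 / 9251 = -0.31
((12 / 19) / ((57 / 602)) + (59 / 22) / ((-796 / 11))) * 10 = 19061185 / 287356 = 66.33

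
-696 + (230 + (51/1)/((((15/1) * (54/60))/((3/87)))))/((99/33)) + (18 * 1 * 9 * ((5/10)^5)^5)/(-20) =-162706783008703/262731202560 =-619.29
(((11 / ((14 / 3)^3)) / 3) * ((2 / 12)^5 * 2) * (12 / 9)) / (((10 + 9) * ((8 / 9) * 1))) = 11 / 15015168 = 0.00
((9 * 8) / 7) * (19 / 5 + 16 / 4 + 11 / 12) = 3138 / 35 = 89.66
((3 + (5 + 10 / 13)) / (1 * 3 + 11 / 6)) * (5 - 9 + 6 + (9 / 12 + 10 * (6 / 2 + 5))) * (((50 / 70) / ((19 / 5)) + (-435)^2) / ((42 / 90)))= 1124585160750 / 18473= 60877234.92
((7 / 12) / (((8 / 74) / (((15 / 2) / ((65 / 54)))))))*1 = 33.62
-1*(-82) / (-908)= -41 / 454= -0.09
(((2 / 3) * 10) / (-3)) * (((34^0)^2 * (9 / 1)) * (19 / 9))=-380 / 9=-42.22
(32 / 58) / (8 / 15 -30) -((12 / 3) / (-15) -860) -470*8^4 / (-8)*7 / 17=9608434336 / 96135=99947.31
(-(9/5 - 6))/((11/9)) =189/55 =3.44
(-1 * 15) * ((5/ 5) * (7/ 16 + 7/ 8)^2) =-6615/ 256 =-25.84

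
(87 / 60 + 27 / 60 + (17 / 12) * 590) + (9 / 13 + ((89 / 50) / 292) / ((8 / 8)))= 477403031 / 569400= 838.43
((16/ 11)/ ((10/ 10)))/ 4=4/ 11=0.36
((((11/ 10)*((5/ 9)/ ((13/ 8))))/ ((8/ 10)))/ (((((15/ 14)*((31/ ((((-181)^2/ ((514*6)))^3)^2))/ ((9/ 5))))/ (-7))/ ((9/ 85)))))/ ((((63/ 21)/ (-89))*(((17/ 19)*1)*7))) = 160981967582864803543206894906127/ 1252561671675616876979558400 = 128522.19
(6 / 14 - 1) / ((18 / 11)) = -22 / 63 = -0.35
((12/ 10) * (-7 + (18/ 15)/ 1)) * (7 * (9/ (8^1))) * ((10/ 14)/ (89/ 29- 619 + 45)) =7569/ 110380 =0.07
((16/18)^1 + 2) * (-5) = -130/9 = -14.44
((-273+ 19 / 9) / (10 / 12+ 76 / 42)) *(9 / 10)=-17066 / 185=-92.25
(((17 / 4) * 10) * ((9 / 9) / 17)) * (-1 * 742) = -1855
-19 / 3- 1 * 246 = -757 / 3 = -252.33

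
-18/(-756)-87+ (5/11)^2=-440963/5082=-86.77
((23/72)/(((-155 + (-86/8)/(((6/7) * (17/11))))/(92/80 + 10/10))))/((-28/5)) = 16813/22361136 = 0.00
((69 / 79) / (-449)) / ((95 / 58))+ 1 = 3365743 / 3369745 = 1.00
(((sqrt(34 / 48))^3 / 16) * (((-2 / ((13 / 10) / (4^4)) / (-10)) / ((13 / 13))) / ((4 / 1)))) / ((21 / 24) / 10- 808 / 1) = -340 * sqrt(102) / 7562061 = -0.00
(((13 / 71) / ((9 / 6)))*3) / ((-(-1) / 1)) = 26 / 71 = 0.37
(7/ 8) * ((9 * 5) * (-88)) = -3465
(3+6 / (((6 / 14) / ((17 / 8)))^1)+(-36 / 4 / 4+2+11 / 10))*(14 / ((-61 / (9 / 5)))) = -21168 / 1525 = -13.88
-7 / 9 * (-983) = 6881 / 9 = 764.56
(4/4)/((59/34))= 0.58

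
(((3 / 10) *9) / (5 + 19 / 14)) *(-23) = -9.77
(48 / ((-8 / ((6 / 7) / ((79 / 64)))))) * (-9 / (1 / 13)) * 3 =808704 / 553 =1462.39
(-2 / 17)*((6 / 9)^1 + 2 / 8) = -11 / 102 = -0.11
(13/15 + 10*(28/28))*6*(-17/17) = -326/5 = -65.20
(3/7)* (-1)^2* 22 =66/7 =9.43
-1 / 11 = -0.09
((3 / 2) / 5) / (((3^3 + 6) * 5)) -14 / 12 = -1.16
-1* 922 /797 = -1.16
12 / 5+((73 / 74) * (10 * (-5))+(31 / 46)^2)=-46.47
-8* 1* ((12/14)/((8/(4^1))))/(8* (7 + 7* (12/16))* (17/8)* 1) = -96/5831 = -0.02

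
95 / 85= 19 / 17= 1.12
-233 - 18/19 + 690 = 8665/19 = 456.05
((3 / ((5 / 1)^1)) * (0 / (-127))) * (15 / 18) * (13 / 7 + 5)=0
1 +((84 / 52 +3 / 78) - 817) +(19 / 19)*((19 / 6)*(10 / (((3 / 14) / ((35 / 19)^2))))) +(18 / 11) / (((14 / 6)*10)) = -535446913 / 1711710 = -312.81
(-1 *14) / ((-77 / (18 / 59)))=36 / 649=0.06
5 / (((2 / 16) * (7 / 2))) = 80 / 7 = 11.43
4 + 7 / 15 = 67 / 15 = 4.47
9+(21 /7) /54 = 9.06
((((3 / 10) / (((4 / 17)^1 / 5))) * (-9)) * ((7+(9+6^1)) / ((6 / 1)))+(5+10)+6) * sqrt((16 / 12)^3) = -505 * sqrt(3) / 3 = -291.56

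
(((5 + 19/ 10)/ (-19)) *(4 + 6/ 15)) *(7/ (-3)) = 3.73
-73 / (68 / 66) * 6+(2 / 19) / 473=-64949015 / 152779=-425.12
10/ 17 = 0.59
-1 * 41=-41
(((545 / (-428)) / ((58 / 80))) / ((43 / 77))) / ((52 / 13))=-209825 / 266858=-0.79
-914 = -914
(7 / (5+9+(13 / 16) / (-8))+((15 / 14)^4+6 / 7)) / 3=183061523 / 205026192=0.89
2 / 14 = 1 / 7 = 0.14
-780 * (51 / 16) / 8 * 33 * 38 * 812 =-1265809545 / 4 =-316452386.25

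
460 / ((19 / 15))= 6900 / 19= 363.16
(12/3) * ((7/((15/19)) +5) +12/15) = 176/3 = 58.67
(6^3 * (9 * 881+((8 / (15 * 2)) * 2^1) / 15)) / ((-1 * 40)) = -5352099 / 125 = -42816.79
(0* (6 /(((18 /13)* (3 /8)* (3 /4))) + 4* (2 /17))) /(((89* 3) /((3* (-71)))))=0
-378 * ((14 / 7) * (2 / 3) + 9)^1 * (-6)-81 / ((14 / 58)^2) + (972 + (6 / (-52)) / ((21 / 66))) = 14662092 / 637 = 23017.41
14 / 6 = 7 / 3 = 2.33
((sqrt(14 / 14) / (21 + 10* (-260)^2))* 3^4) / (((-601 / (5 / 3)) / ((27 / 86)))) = -3645 / 34940821406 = -0.00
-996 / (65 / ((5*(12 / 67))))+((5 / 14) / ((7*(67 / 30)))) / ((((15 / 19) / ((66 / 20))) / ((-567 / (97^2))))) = -1575049383 / 114733346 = -13.73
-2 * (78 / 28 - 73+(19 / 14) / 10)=9811 / 70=140.16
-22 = -22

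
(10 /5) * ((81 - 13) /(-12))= -34 /3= -11.33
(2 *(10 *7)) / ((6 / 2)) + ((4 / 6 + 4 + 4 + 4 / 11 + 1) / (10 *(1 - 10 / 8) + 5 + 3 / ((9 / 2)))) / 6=29591 / 627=47.19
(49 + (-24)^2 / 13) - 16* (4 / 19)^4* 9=157600141 / 1694173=93.02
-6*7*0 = 0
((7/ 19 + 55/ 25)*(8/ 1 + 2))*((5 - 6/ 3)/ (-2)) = -732/ 19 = -38.53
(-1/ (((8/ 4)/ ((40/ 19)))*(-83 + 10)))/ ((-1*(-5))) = 4/ 1387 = 0.00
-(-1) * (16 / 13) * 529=651.08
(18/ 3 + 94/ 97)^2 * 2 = 913952/ 9409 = 97.14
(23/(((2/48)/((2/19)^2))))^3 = 10764582912/47045881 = 228.81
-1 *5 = -5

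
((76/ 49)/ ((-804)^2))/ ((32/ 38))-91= -11529475415/ 126697536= -91.00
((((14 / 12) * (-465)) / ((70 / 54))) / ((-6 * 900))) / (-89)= -31 / 35600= -0.00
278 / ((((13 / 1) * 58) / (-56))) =-20.65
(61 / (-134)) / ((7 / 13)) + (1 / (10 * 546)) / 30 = -9278033 / 10974600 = -0.85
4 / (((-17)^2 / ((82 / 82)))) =4 / 289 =0.01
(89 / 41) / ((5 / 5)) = 89 / 41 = 2.17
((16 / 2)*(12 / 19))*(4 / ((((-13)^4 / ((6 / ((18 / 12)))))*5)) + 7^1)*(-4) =-383865984 / 2713295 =-141.48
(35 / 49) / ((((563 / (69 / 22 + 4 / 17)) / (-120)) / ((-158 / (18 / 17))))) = 9961900 / 130053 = 76.60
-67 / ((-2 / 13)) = 871 / 2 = 435.50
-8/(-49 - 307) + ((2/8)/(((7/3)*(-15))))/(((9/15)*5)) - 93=-3475589/37380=-92.98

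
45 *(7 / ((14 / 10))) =225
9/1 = 9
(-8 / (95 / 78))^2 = 43.14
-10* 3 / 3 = -10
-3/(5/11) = -33/5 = -6.60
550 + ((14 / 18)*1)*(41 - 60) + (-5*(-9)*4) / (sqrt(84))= 30*sqrt(21) / 7 + 4817 / 9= 554.86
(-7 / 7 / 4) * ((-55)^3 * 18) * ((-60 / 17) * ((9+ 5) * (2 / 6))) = -209632500 / 17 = -12331323.53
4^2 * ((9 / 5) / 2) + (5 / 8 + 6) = 841 / 40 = 21.02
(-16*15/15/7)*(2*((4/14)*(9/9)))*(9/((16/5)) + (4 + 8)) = -948/49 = -19.35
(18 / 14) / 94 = 9 / 658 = 0.01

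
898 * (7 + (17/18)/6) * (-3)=-347077/18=-19282.06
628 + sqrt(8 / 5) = 2* sqrt(10) / 5 + 628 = 629.26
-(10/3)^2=-100/9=-11.11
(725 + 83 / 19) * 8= 110864 / 19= 5834.95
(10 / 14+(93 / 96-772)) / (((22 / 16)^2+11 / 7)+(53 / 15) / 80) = -25882650 / 117809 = -219.70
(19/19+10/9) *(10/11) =190/99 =1.92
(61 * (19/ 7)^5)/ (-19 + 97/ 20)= -3020840780/ 4756381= -635.11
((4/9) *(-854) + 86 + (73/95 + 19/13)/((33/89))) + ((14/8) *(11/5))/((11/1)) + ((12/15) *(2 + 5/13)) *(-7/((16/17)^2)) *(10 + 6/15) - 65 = -4978375729/9781200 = -508.97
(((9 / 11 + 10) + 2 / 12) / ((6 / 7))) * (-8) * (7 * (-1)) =71050 / 99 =717.68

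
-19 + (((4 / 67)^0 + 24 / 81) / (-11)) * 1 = -5678 / 297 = -19.12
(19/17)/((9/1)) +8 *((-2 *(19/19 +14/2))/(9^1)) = -719/51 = -14.10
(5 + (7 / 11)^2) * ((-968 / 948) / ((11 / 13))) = -5668 / 869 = -6.52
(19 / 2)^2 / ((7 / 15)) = 5415 / 28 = 193.39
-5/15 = -1/3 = -0.33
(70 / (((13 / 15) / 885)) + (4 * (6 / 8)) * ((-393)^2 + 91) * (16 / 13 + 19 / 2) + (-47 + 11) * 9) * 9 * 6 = 272492424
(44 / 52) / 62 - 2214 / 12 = -74348 / 403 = -184.49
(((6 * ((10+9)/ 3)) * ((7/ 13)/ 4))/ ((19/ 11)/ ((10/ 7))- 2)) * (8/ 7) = -8360/ 1131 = -7.39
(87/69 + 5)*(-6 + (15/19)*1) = -14256/437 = -32.62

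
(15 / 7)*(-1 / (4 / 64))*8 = -1920 / 7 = -274.29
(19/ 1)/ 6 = 19/ 6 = 3.17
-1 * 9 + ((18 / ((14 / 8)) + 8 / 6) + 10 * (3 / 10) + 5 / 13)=1639 / 273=6.00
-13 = -13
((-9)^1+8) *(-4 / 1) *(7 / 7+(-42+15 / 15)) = -160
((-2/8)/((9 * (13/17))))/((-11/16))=68/1287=0.05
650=650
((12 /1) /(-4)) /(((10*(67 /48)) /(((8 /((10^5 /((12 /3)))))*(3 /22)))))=-108 /11515625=-0.00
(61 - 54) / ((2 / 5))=17.50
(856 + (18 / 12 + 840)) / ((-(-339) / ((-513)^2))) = 297819585 / 226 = 1317785.77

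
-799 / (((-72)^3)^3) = 799 / 51998697814228992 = 0.00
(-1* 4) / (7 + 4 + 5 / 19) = -38 / 107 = -0.36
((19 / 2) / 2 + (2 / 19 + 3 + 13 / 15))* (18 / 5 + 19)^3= 14346724871 / 142500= 100678.77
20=20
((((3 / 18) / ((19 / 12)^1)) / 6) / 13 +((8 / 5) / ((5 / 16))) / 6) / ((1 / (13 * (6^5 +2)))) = 123149074 / 1425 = 86420.40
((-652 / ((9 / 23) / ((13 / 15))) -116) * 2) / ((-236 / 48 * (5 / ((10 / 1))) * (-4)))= -842432 / 2655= -317.30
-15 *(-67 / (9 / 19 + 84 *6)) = 1273 / 639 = 1.99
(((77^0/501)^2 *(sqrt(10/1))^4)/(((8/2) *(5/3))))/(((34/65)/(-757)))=-246025/2844678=-0.09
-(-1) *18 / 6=3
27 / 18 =3 / 2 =1.50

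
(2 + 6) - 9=-1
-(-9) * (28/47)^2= 7056/2209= 3.19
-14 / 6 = -7 / 3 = -2.33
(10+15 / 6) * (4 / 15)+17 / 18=77 / 18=4.28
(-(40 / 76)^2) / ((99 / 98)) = -9800 / 35739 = -0.27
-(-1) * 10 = 10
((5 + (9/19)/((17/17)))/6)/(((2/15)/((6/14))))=390/133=2.93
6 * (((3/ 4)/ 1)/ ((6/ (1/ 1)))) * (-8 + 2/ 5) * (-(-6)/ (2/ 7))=-1197/ 10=-119.70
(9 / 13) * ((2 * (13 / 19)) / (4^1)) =9 / 38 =0.24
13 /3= 4.33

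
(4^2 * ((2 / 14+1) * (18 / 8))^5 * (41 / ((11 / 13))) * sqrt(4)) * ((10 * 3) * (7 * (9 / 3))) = 2900562462720 / 26411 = 109824030.24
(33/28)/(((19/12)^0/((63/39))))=99/52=1.90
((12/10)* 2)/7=12/35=0.34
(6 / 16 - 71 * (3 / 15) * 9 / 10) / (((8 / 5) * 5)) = -1.55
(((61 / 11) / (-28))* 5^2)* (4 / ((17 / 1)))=-1525 / 1309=-1.17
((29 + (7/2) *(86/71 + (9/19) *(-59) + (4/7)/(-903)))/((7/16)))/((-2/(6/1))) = 1258659016/2842343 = 442.82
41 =41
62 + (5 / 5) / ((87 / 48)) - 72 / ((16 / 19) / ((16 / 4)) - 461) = 15921242 / 253895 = 62.71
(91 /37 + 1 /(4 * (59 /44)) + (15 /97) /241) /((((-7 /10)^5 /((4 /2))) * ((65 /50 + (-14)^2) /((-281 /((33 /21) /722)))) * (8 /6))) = 3736486010721000000 /241747369901443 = 15456.16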